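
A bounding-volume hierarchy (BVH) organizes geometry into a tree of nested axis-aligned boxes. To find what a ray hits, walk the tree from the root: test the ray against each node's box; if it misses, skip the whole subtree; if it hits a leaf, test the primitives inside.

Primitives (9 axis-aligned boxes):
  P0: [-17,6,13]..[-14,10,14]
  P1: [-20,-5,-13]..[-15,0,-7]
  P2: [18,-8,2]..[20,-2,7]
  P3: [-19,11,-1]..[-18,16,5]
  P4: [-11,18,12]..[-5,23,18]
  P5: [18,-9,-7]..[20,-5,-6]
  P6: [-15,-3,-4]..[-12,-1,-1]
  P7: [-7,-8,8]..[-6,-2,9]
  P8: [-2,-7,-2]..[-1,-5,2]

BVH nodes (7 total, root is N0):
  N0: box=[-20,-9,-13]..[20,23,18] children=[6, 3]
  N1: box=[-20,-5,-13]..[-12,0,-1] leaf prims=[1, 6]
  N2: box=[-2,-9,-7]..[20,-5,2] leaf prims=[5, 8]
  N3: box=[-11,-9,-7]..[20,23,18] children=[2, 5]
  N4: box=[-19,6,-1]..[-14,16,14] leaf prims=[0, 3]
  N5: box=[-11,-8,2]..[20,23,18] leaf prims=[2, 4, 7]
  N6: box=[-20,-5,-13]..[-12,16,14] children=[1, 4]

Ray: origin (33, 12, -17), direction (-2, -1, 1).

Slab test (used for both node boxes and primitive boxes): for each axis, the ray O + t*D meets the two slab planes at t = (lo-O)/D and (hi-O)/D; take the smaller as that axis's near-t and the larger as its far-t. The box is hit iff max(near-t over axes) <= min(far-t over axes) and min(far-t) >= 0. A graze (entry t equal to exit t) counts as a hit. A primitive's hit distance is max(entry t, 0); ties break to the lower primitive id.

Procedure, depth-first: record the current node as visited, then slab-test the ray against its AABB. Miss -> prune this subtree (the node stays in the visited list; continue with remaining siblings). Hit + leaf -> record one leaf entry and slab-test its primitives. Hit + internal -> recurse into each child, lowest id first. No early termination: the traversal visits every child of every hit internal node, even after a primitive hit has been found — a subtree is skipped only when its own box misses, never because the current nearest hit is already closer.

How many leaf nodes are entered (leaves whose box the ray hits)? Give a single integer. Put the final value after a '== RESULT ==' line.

Traverse from the root:
N0 x:[13/2,53/2] y:[-11,21] z:[4,35] -> hit [13/2,21], descend [3, 6]
  N3 x:[13/2,22] y:[-11,21] z:[10,35] -> hit [10,21], descend [2, 5]
    N2 x:[13/2,35/2] y:[17,21] z:[10,19] -> hit [17,35/2] leaf, test {P5(miss), P8@t=17}
    N5 x:[13/2,22] y:[-11,20] z:[19,35] -> hit [19,20] leaf, test {P2(miss), P4(miss), P7(miss)}
  N6 x:[45/2,53/2] y:[-4,17] z:[4,31] -> miss, prune

Summary -> nodes [0, 3, 2, 5, 6]; box-tests=5; leaf-entries=2; first=P8

== RESULT ==
2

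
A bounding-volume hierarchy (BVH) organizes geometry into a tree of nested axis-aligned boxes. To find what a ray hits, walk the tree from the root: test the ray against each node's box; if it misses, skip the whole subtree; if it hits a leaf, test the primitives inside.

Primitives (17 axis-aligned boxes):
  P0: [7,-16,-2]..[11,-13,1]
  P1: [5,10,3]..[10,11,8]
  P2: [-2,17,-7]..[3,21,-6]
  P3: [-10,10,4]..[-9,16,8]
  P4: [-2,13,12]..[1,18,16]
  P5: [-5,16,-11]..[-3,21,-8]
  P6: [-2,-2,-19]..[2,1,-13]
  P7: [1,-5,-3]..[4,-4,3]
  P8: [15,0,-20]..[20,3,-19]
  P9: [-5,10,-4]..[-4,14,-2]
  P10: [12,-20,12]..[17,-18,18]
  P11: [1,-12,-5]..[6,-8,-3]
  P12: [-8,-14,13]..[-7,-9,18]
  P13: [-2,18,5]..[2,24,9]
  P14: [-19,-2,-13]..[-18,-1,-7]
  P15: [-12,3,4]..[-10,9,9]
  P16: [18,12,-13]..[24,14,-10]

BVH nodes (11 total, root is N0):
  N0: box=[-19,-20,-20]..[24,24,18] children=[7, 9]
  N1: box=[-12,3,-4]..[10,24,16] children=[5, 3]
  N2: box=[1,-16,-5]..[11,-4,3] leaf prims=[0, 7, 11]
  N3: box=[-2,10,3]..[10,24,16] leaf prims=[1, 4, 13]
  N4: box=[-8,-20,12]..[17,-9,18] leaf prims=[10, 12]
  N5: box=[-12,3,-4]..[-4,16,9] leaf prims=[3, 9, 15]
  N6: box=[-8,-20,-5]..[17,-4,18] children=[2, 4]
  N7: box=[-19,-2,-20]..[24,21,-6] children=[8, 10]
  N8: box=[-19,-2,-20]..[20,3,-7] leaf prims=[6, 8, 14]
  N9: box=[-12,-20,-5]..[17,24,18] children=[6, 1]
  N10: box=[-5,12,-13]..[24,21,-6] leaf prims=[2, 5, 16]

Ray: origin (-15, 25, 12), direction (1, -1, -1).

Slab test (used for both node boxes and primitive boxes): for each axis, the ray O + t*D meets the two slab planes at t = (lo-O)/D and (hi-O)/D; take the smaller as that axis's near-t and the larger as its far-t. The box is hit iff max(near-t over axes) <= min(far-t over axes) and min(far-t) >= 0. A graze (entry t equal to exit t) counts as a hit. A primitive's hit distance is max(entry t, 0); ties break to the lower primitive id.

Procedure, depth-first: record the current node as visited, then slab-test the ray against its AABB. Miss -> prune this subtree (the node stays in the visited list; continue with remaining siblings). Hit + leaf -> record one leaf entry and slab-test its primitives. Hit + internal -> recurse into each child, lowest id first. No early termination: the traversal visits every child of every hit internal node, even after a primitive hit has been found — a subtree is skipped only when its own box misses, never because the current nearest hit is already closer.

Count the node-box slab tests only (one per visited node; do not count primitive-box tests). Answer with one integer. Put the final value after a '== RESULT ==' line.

Walk:
N0 x:[-4,39] y:[1,45] z:[-6,32] -> hit [1,32], descend [7, 9]
  N7 x:[-4,39] y:[4,27] z:[18,32] -> hit [18,27], descend [8, 10]
    N8 x:[-4,35] y:[22,27] z:[19,32] -> hit [22,27] leaf, test {P6(miss), P8(miss), P14(miss)}
    N10 x:[10,39] y:[4,13] z:[18,25] -> miss, prune
  N9 x:[3,32] y:[1,45] z:[-6,17] -> hit [3,17], descend [1, 6]
    N1 x:[3,25] y:[1,22] z:[-4,16] -> hit [3,16], descend [3, 5]
      N3 x:[13,25] y:[1,15] z:[-4,9] -> miss, prune
      N5 x:[3,11] y:[9,22] z:[3,16] -> hit [9,11] leaf, test {P3(miss), P9(miss), P15(miss)}
    N6 x:[7,32] y:[29,45] z:[-6,17] -> miss, prune

Summary -> nodes [0, 7, 8, 10, 9, 1, 3, 5, 6]; box-tests=9; leaf-entries=2; first=miss

== RESULT ==
9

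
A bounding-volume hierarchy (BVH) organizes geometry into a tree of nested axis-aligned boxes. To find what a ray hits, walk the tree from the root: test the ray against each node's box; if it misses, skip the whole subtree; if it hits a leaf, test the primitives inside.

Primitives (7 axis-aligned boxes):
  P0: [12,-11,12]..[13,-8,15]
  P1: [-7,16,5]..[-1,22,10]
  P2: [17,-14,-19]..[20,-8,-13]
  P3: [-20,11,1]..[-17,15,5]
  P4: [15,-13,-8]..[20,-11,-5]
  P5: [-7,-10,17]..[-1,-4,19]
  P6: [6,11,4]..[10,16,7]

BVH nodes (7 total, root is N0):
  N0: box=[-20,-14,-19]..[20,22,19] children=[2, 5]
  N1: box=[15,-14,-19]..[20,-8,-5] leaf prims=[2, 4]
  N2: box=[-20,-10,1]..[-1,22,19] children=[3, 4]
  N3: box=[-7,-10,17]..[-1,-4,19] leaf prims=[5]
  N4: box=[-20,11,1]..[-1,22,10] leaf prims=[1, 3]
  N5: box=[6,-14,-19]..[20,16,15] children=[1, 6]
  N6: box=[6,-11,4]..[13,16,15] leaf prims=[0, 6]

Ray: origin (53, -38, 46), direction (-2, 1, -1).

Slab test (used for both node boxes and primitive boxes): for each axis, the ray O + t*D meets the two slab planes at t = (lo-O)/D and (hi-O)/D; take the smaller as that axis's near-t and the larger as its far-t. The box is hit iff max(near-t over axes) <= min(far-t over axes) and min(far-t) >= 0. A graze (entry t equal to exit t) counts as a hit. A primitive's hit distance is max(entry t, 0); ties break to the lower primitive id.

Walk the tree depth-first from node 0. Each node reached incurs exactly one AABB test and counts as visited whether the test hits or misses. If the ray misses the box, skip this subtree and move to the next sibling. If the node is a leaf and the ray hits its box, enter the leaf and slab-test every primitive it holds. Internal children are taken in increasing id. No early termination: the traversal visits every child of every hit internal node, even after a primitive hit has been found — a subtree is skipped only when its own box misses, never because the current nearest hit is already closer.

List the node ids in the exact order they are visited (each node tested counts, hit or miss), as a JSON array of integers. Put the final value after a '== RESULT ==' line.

Walk:
N0 x:[33/2,73/2] y:[24,60] z:[27,65] -> hit [27,73/2], descend [2, 5]
  N2 x:[27,73/2] y:[28,60] z:[27,45] -> hit [28,73/2], descend [3, 4]
    N3 x:[27,30] y:[28,34] z:[27,29] -> hit [28,29] leaf, test {P5@t=28}
    N4 x:[27,73/2] y:[49,60] z:[36,45] -> miss, prune
  N5 x:[33/2,47/2] y:[24,54] z:[31,65] -> miss, prune

5 AABB tests over nodes [0, 2, 3, 4, 5]; 1 leaf entered; closest P5.

== RESULT ==
[0, 2, 3, 4, 5]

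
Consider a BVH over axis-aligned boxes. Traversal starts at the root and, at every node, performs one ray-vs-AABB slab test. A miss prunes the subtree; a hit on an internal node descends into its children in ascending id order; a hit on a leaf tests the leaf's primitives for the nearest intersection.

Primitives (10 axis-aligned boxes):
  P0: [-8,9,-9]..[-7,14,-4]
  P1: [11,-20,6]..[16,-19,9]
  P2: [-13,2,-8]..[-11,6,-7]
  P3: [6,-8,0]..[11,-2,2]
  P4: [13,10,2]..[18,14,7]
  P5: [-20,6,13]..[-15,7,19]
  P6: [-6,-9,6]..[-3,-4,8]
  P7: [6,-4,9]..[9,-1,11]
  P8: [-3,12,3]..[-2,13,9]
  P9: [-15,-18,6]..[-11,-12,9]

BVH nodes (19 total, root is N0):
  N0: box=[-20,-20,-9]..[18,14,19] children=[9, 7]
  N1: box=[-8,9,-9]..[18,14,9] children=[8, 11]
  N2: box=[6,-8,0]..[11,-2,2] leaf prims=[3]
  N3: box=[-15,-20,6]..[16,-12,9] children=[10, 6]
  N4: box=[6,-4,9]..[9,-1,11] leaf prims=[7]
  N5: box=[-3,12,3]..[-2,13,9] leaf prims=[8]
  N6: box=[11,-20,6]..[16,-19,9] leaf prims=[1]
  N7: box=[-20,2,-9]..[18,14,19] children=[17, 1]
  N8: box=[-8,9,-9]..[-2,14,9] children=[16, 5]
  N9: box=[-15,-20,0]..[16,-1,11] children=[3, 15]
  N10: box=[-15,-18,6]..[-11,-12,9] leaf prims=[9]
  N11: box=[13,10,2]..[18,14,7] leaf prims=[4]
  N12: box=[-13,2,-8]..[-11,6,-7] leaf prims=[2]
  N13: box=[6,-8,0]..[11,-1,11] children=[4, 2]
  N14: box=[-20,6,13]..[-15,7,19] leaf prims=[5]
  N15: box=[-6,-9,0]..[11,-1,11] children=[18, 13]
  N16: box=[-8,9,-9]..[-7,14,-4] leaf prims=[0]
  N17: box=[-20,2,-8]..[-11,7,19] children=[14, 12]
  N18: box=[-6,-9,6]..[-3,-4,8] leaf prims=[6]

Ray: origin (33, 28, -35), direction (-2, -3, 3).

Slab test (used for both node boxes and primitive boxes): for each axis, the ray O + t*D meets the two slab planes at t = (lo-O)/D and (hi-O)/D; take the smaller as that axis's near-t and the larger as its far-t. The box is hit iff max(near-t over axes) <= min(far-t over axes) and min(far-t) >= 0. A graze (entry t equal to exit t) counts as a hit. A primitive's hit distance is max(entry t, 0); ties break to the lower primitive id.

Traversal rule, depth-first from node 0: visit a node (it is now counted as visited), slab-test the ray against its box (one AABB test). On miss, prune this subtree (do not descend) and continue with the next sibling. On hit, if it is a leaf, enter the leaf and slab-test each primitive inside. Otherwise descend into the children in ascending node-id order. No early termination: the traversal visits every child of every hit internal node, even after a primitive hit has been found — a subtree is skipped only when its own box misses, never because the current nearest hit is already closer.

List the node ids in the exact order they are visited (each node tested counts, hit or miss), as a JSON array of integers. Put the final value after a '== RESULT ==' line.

Traverse from the root:
N0 x:[15/2,53/2] y:[14/3,16] z:[26/3,18] -> hit [26/3,16], descend [7, 9]
  N7 x:[15/2,53/2] y:[14/3,26/3] z:[26/3,18] -> hit [26/3,26/3], descend [1, 17]
    N1 x:[15/2,41/2] y:[14/3,19/3] z:[26/3,44/3] -> miss, prune
    N17 x:[22,53/2] y:[7,26/3] z:[9,18] -> miss, prune
  N9 x:[17/2,24] y:[29/3,16] z:[35/3,46/3] -> hit [35/3,46/3], descend [3, 15]
    N3 x:[17/2,24] y:[40/3,16] z:[41/3,44/3] -> hit [41/3,44/3], descend [6, 10]
      N6 x:[17/2,11] y:[47/3,16] z:[41/3,44/3] -> miss, prune
      N10 x:[22,24] y:[40/3,46/3] z:[41/3,44/3] -> miss, prune
    N15 x:[11,39/2] y:[29/3,37/3] z:[35/3,46/3] -> hit [35/3,37/3], descend [13, 18]
      N13 x:[11,27/2] y:[29/3,12] z:[35/3,46/3] -> hit [35/3,12], descend [2, 4]
        N2 x:[11,27/2] y:[10,12] z:[35/3,37/3] -> hit [35/3,12] leaf, test {P3@t=35/3}
        N4 x:[12,27/2] y:[29/3,32/3] z:[44/3,46/3] -> miss, prune
      N18 x:[18,39/2] y:[32/3,37/3] z:[41/3,43/3] -> miss, prune

13 AABB tests over nodes [0, 7, 1, 17, 9, 3, 6, 10, 15, 13, 2, 4, 18]; 1 leaf entered; closest P3.

== RESULT ==
[0, 7, 1, 17, 9, 3, 6, 10, 15, 13, 2, 4, 18]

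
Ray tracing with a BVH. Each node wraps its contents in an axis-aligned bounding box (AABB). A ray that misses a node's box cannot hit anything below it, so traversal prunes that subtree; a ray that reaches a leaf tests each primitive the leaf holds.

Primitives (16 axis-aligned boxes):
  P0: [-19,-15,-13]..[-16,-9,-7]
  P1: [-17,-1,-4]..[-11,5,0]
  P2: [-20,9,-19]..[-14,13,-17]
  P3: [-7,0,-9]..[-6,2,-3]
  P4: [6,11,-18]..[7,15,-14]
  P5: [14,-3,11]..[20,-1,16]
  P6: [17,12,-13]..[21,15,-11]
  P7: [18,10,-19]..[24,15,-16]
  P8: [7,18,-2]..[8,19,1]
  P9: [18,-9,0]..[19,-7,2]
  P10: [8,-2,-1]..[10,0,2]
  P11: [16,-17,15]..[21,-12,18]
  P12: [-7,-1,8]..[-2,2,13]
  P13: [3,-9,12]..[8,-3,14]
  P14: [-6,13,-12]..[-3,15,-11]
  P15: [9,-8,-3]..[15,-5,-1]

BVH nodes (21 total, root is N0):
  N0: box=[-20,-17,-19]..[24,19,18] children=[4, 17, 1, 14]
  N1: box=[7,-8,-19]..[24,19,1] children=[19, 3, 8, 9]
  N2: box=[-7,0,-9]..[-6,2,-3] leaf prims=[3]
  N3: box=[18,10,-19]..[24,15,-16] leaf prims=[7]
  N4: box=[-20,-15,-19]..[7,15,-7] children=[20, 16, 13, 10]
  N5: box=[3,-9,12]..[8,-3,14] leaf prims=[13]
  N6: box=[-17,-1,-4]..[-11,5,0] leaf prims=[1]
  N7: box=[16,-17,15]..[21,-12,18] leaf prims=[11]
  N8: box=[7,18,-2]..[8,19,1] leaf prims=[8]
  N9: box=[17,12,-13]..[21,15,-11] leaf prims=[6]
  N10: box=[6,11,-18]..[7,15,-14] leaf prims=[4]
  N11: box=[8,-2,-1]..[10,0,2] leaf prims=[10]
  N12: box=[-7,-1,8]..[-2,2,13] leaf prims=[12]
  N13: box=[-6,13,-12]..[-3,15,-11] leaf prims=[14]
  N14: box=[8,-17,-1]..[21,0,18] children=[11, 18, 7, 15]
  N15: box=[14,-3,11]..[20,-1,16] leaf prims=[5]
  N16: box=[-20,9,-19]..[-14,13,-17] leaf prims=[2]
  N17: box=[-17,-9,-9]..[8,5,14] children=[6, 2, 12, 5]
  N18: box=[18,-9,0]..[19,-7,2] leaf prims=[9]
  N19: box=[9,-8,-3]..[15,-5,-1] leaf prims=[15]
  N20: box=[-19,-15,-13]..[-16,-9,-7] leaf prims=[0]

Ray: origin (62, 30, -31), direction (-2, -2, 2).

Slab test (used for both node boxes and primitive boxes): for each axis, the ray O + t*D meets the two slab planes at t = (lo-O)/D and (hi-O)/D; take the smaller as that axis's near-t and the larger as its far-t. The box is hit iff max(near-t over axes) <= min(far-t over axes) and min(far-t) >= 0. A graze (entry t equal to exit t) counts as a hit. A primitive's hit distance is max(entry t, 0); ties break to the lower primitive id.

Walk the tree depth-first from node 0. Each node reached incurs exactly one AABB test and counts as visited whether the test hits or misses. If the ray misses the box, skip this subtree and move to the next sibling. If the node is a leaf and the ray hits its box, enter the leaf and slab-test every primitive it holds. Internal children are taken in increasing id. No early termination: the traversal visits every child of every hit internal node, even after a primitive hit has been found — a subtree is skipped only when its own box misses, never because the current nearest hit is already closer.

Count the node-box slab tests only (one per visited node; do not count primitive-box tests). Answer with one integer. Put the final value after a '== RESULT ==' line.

Walk:
N0 x:[19,41] y:[11/2,47/2] z:[6,49/2] -> hit [19,47/2], descend [1, 4, 14, 17]
  N1 x:[19,55/2] y:[11/2,19] z:[6,16] -> miss, prune
  N4 x:[55/2,41] y:[15/2,45/2] z:[6,12] -> miss, prune
  N14 x:[41/2,27] y:[15,47/2] z:[15,49/2] -> hit [41/2,47/2], descend [7, 11, 15, 18]
    N7 x:[41/2,23] y:[21,47/2] z:[23,49/2] -> hit [23,23] leaf, test {P11@t=23}
    N11 x:[26,27] y:[15,16] z:[15,33/2] -> miss, prune
    N15 x:[21,24] y:[31/2,33/2] z:[21,47/2] -> miss, prune
    N18 x:[43/2,22] y:[37/2,39/2] z:[31/2,33/2] -> miss, prune
  N17 x:[27,79/2] y:[25/2,39/2] z:[11,45/2] -> miss, prune

Summary -> nodes [0, 1, 4, 14, 7, 11, 15, 18, 17]; box-tests=9; leaf-entries=1; first=P11

== RESULT ==
9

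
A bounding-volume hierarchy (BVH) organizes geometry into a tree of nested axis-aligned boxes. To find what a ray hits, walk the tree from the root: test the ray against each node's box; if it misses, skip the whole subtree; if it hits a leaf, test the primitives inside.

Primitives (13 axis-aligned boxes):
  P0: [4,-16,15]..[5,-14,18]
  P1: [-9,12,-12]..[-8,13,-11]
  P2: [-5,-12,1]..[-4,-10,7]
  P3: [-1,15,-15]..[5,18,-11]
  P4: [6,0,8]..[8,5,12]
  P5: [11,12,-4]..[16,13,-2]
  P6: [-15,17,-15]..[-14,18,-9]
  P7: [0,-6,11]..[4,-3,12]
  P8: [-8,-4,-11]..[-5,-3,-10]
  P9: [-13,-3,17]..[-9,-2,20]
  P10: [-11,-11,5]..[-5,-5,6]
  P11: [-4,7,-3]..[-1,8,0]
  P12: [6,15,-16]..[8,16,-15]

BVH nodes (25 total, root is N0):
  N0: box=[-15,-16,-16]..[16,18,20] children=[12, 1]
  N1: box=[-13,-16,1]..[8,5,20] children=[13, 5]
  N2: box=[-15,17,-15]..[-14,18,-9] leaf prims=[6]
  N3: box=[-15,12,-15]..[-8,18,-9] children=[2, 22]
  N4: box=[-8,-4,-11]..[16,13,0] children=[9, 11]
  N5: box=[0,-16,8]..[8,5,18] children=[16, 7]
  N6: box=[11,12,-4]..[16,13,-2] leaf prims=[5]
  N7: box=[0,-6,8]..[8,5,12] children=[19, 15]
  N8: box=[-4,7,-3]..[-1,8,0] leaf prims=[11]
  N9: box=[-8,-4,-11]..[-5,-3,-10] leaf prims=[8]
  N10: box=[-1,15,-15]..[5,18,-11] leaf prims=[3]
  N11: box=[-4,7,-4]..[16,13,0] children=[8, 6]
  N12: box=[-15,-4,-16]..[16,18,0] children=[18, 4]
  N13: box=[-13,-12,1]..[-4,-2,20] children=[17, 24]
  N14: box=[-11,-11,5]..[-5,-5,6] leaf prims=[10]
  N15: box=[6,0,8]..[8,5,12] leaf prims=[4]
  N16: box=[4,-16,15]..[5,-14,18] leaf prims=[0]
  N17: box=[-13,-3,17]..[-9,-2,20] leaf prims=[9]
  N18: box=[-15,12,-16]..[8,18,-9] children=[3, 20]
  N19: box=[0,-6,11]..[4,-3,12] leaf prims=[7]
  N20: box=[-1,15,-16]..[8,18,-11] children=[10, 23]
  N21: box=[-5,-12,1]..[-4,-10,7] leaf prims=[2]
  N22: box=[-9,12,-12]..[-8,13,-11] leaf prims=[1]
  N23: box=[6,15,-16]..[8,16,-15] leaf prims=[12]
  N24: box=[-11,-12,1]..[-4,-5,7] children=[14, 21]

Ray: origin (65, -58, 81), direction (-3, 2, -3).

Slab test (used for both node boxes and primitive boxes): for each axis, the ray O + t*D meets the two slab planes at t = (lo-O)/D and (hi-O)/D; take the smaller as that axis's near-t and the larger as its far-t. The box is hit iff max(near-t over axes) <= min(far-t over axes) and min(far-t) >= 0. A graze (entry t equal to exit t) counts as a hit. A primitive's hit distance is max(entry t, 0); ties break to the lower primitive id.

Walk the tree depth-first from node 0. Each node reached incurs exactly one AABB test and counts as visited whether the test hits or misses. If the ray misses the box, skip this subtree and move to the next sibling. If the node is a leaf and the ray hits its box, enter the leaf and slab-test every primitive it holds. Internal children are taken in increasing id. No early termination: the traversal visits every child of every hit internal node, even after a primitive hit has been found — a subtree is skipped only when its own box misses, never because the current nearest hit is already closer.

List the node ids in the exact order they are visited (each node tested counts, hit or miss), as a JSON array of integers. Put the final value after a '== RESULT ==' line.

Trace the traversal:
N0 x:[49/3,80/3] y:[21,38] z:[61/3,97/3] -> hit [21,80/3], descend [1, 12]
  N1 x:[19,26] y:[21,63/2] z:[61/3,80/3] -> hit [21,26], descend [5, 13]
    N5 x:[19,65/3] y:[21,63/2] z:[21,73/3] -> hit [21,65/3], descend [7, 16]
      N7 x:[19,65/3] y:[26,63/2] z:[23,73/3] -> miss, prune
      N16 x:[20,61/3] y:[21,22] z:[21,22] -> miss, prune
    N13 x:[23,26] y:[23,28] z:[61/3,80/3] -> hit [23,26], descend [17, 24]
      N17 x:[74/3,26] y:[55/2,28] z:[61/3,64/3] -> miss, prune
      N24 x:[23,76/3] y:[23,53/2] z:[74/3,80/3] -> hit [74/3,76/3], descend [14, 21]
        N14 x:[70/3,76/3] y:[47/2,53/2] z:[25,76/3] -> hit [25,76/3] leaf, test {P10@t=25}
        N21 x:[23,70/3] y:[23,24] z:[74/3,80/3] -> miss, prune
  N12 x:[49/3,80/3] y:[27,38] z:[27,97/3] -> miss, prune

Summary -> nodes [0, 1, 5, 7, 16, 13, 17, 24, 14, 21, 12]; box-tests=11; leaf-entries=1; first=P10

== RESULT ==
[0, 1, 5, 7, 16, 13, 17, 24, 14, 21, 12]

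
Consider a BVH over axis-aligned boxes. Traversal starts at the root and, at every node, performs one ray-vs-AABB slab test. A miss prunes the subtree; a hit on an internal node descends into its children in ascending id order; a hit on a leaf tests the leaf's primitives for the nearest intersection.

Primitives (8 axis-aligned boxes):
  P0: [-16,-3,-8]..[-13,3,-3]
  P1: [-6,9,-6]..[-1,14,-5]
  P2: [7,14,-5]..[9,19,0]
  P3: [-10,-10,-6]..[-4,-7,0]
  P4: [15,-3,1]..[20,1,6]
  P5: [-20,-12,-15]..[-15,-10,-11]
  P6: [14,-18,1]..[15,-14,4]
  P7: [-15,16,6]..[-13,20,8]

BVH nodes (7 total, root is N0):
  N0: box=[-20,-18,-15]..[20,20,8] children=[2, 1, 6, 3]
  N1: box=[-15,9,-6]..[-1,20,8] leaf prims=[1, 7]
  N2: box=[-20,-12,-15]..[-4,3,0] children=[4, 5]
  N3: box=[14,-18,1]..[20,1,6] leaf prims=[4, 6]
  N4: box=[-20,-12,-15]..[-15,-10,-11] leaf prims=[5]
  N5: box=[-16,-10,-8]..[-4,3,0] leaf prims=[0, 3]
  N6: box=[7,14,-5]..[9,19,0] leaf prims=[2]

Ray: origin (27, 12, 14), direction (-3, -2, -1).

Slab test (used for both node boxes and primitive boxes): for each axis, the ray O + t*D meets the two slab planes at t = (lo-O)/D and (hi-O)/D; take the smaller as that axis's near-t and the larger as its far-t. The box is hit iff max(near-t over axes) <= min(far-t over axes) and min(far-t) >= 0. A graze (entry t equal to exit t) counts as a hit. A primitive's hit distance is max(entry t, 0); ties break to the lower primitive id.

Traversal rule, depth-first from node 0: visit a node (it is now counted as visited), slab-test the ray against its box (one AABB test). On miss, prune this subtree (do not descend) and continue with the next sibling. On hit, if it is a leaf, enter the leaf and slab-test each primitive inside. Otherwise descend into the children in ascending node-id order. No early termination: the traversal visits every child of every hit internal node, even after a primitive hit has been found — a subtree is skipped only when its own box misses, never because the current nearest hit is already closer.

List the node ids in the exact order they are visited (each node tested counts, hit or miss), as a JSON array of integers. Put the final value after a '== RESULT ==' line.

Walk:
N0 x:[7/3,47/3] y:[-4,15] z:[6,29] -> hit [6,15], descend [1, 2, 3, 6]
  N1 x:[28/3,14] y:[-4,3/2] z:[6,20] -> miss, prune
  N2 x:[31/3,47/3] y:[9/2,12] z:[14,29] -> miss, prune
  N3 x:[7/3,13/3] y:[11/2,15] z:[8,13] -> miss, prune
  N6 x:[6,20/3] y:[-7/2,-1] z:[14,19] -> miss, prune

5 AABB tests over nodes [0, 1, 2, 3, 6]; 0 leaves entered; closest miss.

== RESULT ==
[0, 1, 2, 3, 6]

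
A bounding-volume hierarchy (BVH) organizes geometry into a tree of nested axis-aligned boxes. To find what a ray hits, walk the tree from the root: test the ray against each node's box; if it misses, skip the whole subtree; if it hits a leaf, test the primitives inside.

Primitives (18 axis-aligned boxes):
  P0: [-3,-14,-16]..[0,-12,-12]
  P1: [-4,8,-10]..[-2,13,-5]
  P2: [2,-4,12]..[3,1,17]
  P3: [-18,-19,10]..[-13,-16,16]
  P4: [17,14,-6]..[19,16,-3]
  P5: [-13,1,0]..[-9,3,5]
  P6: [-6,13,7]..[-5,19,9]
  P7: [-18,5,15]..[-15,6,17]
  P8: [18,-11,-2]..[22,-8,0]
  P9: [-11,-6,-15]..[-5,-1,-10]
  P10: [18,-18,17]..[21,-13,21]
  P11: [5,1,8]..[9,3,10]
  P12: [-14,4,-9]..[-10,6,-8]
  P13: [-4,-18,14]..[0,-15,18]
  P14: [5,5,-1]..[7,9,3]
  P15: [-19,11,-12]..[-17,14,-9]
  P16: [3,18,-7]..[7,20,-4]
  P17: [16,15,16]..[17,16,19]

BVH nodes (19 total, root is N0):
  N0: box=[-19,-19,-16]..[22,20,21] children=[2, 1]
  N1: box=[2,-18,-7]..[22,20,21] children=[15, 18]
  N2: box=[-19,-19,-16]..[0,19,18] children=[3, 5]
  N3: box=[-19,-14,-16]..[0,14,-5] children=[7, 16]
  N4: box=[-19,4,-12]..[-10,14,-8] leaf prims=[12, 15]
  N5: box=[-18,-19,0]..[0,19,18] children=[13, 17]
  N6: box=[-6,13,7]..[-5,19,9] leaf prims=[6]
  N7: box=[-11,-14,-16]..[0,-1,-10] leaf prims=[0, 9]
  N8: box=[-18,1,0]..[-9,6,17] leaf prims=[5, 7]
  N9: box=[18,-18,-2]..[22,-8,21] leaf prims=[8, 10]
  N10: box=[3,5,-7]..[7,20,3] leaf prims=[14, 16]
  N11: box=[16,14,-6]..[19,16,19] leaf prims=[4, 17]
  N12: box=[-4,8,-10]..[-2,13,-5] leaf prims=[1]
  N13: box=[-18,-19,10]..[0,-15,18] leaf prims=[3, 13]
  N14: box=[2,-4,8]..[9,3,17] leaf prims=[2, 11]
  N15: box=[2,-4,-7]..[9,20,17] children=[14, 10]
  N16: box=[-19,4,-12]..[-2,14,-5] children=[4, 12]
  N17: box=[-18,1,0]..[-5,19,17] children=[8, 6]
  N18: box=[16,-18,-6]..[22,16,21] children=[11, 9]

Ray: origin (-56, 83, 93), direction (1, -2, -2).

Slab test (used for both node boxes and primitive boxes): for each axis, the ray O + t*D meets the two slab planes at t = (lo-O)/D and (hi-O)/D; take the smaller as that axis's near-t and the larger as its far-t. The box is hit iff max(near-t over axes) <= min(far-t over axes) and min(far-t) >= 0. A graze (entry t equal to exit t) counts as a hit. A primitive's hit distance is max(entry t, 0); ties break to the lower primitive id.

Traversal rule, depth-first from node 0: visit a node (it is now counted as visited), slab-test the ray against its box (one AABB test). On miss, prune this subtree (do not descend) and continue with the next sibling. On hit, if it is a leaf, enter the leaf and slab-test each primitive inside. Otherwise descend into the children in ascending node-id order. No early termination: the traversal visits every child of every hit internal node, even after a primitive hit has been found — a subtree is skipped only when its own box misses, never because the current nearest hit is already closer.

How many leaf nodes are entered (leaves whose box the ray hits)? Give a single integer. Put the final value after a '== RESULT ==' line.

Walk:
N0 x:[37,78] y:[63/2,51] z:[36,109/2] -> hit [37,51], descend [1, 2]
  N1 x:[58,78] y:[63/2,101/2] z:[36,50] -> miss, prune
  N2 x:[37,56] y:[32,51] z:[75/2,109/2] -> hit [75/2,51], descend [3, 5]
    N3 x:[37,56] y:[69/2,97/2] z:[49,109/2] -> miss, prune
    N5 x:[38,56] y:[32,51] z:[75/2,93/2] -> hit [38,93/2], descend [13, 17]
      N13 x:[38,56] y:[49,51] z:[75/2,83/2] -> miss, prune
      N17 x:[38,51] y:[32,41] z:[38,93/2] -> hit [38,41], descend [6, 8]
        N6 x:[50,51] y:[32,35] z:[42,43] -> miss, prune
        N8 x:[38,47] y:[77/2,41] z:[38,93/2] -> hit [77/2,41] leaf, test {P5(miss), P7@t=77/2}

order=[0, 1, 2, 3, 5, 13, 17, 6, 8]  |boxes|=9  |leaves|=1  hit=P7

== RESULT ==
1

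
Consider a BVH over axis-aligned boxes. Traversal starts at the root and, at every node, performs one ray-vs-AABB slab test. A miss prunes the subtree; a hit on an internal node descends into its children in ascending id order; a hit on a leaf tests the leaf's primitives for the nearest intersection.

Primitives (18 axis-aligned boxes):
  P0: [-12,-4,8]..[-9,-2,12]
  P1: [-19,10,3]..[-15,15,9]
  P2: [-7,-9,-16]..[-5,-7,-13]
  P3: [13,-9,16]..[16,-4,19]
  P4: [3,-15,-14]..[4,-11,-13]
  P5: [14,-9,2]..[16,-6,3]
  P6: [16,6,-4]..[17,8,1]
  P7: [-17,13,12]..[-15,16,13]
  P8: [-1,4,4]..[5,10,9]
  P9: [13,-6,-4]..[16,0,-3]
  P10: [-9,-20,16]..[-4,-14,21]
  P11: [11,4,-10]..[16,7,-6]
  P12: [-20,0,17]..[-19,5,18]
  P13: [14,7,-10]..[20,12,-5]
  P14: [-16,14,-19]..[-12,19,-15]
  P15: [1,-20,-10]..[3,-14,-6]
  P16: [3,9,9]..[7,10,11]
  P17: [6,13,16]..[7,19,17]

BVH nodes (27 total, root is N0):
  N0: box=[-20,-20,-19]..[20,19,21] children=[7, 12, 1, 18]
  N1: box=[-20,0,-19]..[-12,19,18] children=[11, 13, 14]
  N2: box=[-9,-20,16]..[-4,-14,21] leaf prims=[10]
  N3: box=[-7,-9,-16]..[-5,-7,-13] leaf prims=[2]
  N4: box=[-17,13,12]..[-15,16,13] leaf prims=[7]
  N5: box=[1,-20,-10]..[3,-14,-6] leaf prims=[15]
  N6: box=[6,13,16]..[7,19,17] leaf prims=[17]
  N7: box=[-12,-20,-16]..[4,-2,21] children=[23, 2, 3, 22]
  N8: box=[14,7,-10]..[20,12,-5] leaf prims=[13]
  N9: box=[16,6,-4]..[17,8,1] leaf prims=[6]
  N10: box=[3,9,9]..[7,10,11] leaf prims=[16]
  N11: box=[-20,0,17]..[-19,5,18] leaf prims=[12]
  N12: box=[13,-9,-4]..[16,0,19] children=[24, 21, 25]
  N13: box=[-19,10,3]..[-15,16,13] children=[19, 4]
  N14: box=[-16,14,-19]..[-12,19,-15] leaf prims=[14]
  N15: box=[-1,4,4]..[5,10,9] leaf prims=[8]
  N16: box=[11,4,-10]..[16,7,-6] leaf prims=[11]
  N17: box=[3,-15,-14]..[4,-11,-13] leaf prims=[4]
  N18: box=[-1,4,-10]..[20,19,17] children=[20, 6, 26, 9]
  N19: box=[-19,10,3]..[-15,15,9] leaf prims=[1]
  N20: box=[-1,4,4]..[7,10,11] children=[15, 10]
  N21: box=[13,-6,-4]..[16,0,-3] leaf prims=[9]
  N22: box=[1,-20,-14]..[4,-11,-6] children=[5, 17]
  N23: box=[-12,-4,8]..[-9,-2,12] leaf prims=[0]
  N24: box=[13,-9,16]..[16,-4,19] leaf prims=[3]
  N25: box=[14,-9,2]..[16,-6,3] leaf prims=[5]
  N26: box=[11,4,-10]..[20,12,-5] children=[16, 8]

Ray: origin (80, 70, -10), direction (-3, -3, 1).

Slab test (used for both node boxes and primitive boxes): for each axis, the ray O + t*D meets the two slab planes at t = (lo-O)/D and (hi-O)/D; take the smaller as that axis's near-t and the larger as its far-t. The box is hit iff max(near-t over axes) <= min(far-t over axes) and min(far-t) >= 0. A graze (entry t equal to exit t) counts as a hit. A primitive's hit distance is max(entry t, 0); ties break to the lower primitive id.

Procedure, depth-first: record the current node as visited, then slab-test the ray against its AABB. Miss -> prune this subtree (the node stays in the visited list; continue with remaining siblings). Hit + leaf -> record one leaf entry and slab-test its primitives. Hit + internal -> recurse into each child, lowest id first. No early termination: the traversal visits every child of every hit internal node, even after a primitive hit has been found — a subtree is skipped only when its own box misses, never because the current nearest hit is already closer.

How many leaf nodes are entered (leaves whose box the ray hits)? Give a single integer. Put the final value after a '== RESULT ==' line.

Walk:
N0 x:[20,100/3] y:[17,30] z:[-9,31] -> hit [20,30], descend [1, 7, 12, 18]
  N1 x:[92/3,100/3] y:[17,70/3] z:[-9,28] -> miss, prune
  N7 x:[76/3,92/3] y:[24,30] z:[-6,31] -> hit [76/3,30], descend [2, 3, 22, 23]
    N2 x:[28,89/3] y:[28,30] z:[26,31] -> hit [28,89/3] leaf, test {P10@t=28}
    N3 x:[85/3,29] y:[77/3,79/3] z:[-6,-3] -> miss, prune
    N22 x:[76/3,79/3] y:[27,30] z:[-4,4] -> miss, prune
    N23 x:[89/3,92/3] y:[24,74/3] z:[18,22] -> miss, prune
  N12 x:[64/3,67/3] y:[70/3,79/3] z:[6,29] -> miss, prune
  N18 x:[20,27] y:[17,22] z:[0,27] -> hit [20,22], descend [6, 9, 20, 26]
    N6 x:[73/3,74/3] y:[17,19] z:[26,27] -> miss, prune
    N9 x:[21,64/3] y:[62/3,64/3] z:[6,11] -> miss, prune
    N20 x:[73/3,27] y:[20,22] z:[14,21] -> miss, prune
    N26 x:[20,23] y:[58/3,22] z:[0,5] -> miss, prune

order=[0, 1, 7, 2, 3, 22, 23, 12, 18, 6, 9, 20, 26]  |boxes|=13  |leaves|=1  hit=P10

== RESULT ==
1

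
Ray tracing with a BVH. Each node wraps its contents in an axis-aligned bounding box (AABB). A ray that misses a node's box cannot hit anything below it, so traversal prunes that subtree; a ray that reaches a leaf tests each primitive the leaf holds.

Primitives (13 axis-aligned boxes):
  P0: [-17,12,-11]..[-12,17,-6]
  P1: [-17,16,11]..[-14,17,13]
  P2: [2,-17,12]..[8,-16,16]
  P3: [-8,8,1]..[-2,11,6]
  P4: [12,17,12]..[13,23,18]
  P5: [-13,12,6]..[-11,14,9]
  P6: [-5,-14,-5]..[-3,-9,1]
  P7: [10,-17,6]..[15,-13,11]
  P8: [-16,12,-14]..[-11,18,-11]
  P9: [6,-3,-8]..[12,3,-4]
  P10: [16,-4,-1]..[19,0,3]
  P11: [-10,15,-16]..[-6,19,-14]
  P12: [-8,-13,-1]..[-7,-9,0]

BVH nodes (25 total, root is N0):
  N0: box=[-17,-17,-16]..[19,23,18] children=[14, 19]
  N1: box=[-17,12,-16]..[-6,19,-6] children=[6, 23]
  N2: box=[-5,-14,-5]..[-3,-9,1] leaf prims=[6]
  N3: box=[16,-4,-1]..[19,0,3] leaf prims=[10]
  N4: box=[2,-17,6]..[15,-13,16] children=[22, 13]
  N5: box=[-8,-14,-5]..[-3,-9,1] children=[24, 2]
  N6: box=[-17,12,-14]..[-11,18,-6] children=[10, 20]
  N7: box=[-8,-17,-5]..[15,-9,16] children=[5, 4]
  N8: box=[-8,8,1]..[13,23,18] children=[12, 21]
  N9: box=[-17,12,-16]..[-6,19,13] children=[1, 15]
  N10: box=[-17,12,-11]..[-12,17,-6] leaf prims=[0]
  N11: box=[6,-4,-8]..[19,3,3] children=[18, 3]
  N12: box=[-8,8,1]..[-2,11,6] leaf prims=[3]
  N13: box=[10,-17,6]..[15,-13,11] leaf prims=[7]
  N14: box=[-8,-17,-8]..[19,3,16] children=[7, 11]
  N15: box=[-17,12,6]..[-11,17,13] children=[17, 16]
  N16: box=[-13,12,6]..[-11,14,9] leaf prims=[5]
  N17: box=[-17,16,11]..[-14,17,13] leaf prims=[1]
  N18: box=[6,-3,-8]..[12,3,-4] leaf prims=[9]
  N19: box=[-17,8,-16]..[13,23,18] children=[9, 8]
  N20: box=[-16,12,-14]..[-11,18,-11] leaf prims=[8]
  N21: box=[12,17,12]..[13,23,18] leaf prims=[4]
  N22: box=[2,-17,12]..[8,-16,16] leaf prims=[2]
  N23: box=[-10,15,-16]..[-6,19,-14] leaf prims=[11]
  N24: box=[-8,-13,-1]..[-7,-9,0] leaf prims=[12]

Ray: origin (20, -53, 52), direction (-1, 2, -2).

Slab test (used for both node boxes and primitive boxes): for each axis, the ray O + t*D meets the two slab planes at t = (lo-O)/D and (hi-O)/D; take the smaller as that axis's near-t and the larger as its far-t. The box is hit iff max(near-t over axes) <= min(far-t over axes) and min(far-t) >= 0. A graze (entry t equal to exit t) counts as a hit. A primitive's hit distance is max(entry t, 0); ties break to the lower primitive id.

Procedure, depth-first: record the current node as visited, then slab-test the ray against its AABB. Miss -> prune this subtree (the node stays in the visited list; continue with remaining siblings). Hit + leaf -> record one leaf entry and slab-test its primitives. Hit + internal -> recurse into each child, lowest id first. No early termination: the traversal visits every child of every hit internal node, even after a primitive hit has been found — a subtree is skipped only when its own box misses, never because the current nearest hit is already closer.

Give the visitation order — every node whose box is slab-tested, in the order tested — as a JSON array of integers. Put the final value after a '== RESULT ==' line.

Trace the traversal:
N0 x:[1,37] y:[18,38] z:[17,34] -> hit [18,34], descend [14, 19]
  N14 x:[1,28] y:[18,28] z:[18,30] -> hit [18,28], descend [7, 11]
    N7 x:[5,28] y:[18,22] z:[18,57/2] -> hit [18,22], descend [4, 5]
      N4 x:[5,18] y:[18,20] z:[18,23] -> hit [18,18], descend [13, 22]
        N13 x:[5,10] y:[18,20] z:[41/2,23] -> miss, prune
        N22 x:[12,18] y:[18,37/2] z:[18,20] -> hit [18,18] leaf, test {P2@t=18}
      N5 x:[23,28] y:[39/2,22] z:[51/2,57/2] -> miss, prune
    N11 x:[1,14] y:[49/2,28] z:[49/2,30] -> miss, prune
  N19 x:[7,37] y:[61/2,38] z:[17,34] -> hit [61/2,34], descend [8, 9]
    N8 x:[7,28] y:[61/2,38] z:[17,51/2] -> miss, prune
    N9 x:[26,37] y:[65/2,36] z:[39/2,34] -> hit [65/2,34], descend [1, 15]
      N1 x:[26,37] y:[65/2,36] z:[29,34] -> hit [65/2,34], descend [6, 23]
        N6 x:[31,37] y:[65/2,71/2] z:[29,33] -> hit [65/2,33], descend [10, 20]
          N10 x:[32,37] y:[65/2,35] z:[29,63/2] -> miss, prune
          N20 x:[31,36] y:[65/2,71/2] z:[63/2,33] -> hit [65/2,33] leaf, test {P8@t=65/2}
        N23 x:[26,30] y:[34,36] z:[33,34] -> miss, prune
      N15 x:[31,37] y:[65/2,35] z:[39/2,23] -> miss, prune

17 AABB tests over nodes [0, 14, 7, 4, 13, 22, 5, 11, 19, 8, 9, 1, 6, 10, 20, 23, 15]; 2 leaves entered; closest P2.

== RESULT ==
[0, 14, 7, 4, 13, 22, 5, 11, 19, 8, 9, 1, 6, 10, 20, 23, 15]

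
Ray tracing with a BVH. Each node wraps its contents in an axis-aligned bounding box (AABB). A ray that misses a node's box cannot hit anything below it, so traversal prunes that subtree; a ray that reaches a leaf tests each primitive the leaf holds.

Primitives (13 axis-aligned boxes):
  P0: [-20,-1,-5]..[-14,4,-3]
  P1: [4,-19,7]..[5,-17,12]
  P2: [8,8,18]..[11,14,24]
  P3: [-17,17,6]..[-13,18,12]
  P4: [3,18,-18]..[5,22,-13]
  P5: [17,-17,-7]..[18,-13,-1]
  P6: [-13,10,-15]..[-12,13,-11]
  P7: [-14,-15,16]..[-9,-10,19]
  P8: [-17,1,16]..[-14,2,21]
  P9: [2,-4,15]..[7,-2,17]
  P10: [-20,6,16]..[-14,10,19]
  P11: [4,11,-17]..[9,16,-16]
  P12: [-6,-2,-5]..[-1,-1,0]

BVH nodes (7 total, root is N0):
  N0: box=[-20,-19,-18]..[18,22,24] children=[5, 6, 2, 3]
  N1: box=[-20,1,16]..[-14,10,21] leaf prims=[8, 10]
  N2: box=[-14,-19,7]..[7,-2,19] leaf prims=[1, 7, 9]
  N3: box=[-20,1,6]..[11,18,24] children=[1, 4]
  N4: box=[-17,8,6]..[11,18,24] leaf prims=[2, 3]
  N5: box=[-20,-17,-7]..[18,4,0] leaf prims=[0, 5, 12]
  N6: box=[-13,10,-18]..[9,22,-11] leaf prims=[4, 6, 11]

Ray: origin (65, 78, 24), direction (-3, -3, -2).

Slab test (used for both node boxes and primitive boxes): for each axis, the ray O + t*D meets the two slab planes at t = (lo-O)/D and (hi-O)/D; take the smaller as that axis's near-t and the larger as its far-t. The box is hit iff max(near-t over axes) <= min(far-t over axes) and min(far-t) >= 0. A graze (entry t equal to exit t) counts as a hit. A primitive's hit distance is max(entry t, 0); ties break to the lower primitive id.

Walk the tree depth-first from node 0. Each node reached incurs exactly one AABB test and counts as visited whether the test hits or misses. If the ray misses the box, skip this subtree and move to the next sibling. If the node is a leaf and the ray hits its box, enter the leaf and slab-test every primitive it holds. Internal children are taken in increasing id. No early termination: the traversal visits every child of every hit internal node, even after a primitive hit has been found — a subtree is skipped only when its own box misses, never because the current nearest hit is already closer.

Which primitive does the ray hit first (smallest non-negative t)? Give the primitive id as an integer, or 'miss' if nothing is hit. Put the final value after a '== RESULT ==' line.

Trace the traversal:
N0 x:[47/3,85/3] y:[56/3,97/3] z:[0,21] -> hit [56/3,21], descend [2, 3, 5, 6]
  N2 x:[58/3,79/3] y:[80/3,97/3] z:[5/2,17/2] -> miss, prune
  N3 x:[18,85/3] y:[20,77/3] z:[0,9] -> miss, prune
  N5 x:[47/3,85/3] y:[74/3,95/3] z:[12,31/2] -> miss, prune
  N6 x:[56/3,26] y:[56/3,68/3] z:[35/2,21] -> hit [56/3,21] leaf, test {P4@t=20, P6(miss), P11(miss)}

Visited [0, 2, 3, 5, 6]. Tests: 5 box, 1 leaf. Nearest: P4.

== RESULT ==
4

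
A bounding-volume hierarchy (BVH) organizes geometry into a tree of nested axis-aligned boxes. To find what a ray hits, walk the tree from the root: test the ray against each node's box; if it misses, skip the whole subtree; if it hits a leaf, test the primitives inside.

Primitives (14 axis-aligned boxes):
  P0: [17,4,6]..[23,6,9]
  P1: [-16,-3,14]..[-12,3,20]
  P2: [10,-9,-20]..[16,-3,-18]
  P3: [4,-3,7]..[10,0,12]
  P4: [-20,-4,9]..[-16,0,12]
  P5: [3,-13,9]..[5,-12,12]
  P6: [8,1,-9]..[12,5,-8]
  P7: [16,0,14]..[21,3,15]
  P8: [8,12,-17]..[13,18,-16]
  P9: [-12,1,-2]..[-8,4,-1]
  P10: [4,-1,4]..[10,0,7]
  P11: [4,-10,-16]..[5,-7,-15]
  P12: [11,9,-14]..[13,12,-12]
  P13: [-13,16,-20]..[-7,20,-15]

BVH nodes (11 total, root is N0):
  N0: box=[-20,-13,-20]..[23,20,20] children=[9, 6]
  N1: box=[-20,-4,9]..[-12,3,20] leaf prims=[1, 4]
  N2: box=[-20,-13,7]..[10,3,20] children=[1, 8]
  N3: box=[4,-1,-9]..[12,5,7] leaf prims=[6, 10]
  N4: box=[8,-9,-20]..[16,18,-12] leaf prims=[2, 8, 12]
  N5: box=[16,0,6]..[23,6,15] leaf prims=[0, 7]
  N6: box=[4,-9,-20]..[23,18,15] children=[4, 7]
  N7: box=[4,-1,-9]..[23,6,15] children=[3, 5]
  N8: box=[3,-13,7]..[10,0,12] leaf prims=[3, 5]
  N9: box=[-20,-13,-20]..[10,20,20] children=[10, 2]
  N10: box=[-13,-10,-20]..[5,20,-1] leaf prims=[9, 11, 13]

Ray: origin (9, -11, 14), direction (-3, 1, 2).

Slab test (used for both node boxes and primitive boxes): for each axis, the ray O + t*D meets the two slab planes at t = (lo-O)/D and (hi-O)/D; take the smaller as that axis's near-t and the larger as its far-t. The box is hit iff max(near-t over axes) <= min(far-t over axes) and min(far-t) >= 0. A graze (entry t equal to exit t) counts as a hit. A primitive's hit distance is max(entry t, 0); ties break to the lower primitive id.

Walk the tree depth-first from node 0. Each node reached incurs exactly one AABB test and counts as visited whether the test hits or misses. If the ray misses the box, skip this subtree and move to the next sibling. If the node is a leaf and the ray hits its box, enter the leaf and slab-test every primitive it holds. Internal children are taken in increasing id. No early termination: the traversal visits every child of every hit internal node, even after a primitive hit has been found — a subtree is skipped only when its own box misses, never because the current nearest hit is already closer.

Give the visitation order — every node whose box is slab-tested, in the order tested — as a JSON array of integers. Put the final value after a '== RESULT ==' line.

Traverse from the root:
N0 x:[-14/3,29/3] y:[-2,31] z:[-17,3] -> hit [-2,3], descend [6, 9]
  N6 x:[-14/3,5/3] y:[2,29] z:[-17,1/2] -> miss, prune
  N9 x:[-1/3,29/3] y:[-2,31] z:[-17,3] -> hit [-1/3,3], descend [2, 10]
    N2 x:[-1/3,29/3] y:[-2,14] z:[-7/2,3] -> hit [-1/3,3], descend [1, 8]
      N1 x:[7,29/3] y:[7,14] z:[-5/2,3] -> miss, prune
      N8 x:[-1/3,2] y:[-2,11] z:[-7/2,-1] -> miss, prune
    N10 x:[4/3,22/3] y:[1,31] z:[-17,-15/2] -> miss, prune

Summary -> nodes [0, 6, 9, 2, 1, 8, 10]; box-tests=7; leaf-entries=0; first=miss

== RESULT ==
[0, 6, 9, 2, 1, 8, 10]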